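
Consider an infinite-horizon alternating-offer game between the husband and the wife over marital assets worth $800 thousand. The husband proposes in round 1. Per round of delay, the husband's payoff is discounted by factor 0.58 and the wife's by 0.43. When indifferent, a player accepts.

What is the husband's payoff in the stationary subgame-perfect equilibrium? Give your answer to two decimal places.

When the husband proposes, the wife accepts any offer worth at least 0.43 times what the wife would get by proposing next round; and vice versa.
This gives x = 800 − 0.43y and y = 800 − 0.58x, where x and y are each side's share when it proposes.
Hence (1 − 0.43·0.58)x = 800(1 − 0.43), i.e. 0.7506·x = 456.
x ≈ 607.5140; the wife's share is 800 − x ≈ 192.4860.

607.51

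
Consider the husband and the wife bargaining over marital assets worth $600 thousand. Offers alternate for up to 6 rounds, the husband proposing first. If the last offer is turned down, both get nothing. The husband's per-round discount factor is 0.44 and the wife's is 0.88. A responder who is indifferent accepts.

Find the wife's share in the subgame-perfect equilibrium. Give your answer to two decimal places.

Solve by backward induction from round 6.
Round 6 (the wife proposes): rejection yields 0 for the husband; the wife offers 0 and keeps 600.
Round 5 (the husband proposes): the wife can get 600 next round, worth 0.88 × 600 = 528 now, so the husband offers 528, keeping 72.
Round 4 (the wife proposes): the husband can get 72 next round, worth 0.44 × 72 = 31.68 now. The wife offers 31.68 and keeps 600 − 31.68 = 568.32.
Round 3 (the husband proposes): the wife can get 568.32 next round, worth 0.88 × 568.32 = 500.1216 now. The husband offers 500.1216 and keeps 600 − 500.1216 = 99.8784.
Round 2 (the wife proposes): the husband can get 99.8784 next round, worth 0.44 × 99.8784 = 43.946496 now, so the wife offers 43.946496, keeping 556.053504.
Round 1 (the husband proposes): the wife can get 556.053504 next round, worth 0.88 × 556.053504 = 489.32708352 now; the husband offers that and keeps 110.67291648.

489.33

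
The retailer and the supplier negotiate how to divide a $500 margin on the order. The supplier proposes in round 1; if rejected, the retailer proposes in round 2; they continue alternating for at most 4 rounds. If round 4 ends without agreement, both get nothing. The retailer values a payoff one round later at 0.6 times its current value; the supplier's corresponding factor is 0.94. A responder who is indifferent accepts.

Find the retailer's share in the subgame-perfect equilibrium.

187.2

Round 4 (the retailer proposes): the supplier will accept anything ≥ 0, so the retailer offers 0 and keeps 500.
Round 3 (the supplier proposes): the retailer can get 500 next round, worth 0.6 × 500 = 300 now. The supplier offers 300 and keeps 500 − 300 = 200.
Round 2 (the retailer proposes): the supplier can get 200 next round, worth 0.94 × 200 = 188 now. The retailer offers 188 and keeps 500 − 188 = 312.
Round 1 (the supplier proposes): the retailer can get 312 next round, worth 0.6 × 312 = 187.2 now, so the supplier offers 187.2, keeping 312.8.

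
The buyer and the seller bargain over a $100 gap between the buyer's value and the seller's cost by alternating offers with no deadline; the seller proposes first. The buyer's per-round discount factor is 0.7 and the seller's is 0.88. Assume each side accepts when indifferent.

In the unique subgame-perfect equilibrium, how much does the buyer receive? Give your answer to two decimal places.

21.88

In a stationary SPE each proposer offers the other exactly their discounted continuation value.
If the seller keeps x when proposing and the buyer keeps y when proposing, then x = 100 − 0.7y and y = 100 − 0.88x.
Solving: x = 100(1 − 0.7) / (1 − 0.88·0.7) = 30 / 0.384 = 78.125.
The buyer gets 100 − 78.125 = 21.875.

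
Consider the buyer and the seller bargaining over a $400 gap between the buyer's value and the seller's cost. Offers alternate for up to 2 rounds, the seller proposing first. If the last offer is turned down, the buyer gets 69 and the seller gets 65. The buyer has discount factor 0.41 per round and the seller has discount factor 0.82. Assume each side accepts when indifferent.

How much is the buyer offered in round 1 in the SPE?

137.35

Round 2 (the buyer proposes): the seller gets 65 if talks fail, so the buyer offers 65 and keeps 335.
Round 1 (the seller proposes): the buyer can get 335 next round, worth 0.41 × 335 = 137.35 now; the seller offers that and keeps 262.65.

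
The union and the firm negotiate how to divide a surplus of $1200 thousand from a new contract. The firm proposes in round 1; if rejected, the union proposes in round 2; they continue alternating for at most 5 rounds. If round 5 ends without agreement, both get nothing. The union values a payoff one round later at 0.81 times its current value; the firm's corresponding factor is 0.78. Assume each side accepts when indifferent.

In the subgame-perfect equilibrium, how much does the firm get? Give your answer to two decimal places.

Round 5 (the firm proposes): the union will accept anything ≥ 0, so the firm offers 0 and keeps 1200.
Round 4 (the union proposes): the firm can get 1200 next round, worth 0.78 × 1200 = 936 now; the union offers that and keeps 264.
Round 3 (the firm proposes): the union can get 264 next round, worth 0.81 × 264 = 213.84 now. The firm offers 213.84 and keeps 1200 − 213.84 = 986.16.
Round 2 (the union proposes): the firm can get 986.16 next round, worth 0.78 × 986.16 = 769.2048 now. The union offers 769.2048 and keeps 1200 − 769.2048 = 430.7952.
Round 1 (the firm proposes): the union can get 430.7952 next round, worth 0.81 × 430.7952 = 348.944112 now, so the firm offers 348.944112, keeping 851.055888.

851.06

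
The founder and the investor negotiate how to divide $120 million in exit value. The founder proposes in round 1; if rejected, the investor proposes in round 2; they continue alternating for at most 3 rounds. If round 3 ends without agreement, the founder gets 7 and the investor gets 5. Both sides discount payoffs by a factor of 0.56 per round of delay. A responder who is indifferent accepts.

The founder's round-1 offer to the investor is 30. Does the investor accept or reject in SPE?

Reject

Work out the investor's continuation value if the offer is rejected.
Round 3 (the founder proposes): the investor gets 5 if talks fail, so the founder offers 5 and keeps 115.
Round 2 (the investor proposes): the founder can get 115 next round, worth 0.56 × 115 = 64.4 now; the investor offers that and keeps 55.6.
So by rejecting in round 1, the investor gets 55.6 next round, worth 0.56 × 55.6 = 31.136 now.
Offer 30 < 31.136, so the investor rejects.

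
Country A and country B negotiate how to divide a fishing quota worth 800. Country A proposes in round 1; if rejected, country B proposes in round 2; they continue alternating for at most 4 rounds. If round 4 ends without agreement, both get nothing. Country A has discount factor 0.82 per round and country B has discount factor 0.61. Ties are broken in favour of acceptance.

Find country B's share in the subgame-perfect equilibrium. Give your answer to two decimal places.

By backward induction:
Round 4 (country B proposes): country A will accept anything ≥ 0, so country B offers 0 and keeps 800.
Round 3 (country A proposes): country B can get 800 next round, worth 0.61 × 800 = 488 now; country A offers that and keeps 312.
Round 2 (country B proposes): country A can get 312 next round, worth 0.82 × 312 = 255.84 now. Country B offers 255.84 and keeps 800 − 255.84 = 544.16.
Round 1 (country A proposes): country B can get 544.16 next round, worth 0.61 × 544.16 = 331.9376 now, so country A offers 331.9376, keeping 468.0624.

331.94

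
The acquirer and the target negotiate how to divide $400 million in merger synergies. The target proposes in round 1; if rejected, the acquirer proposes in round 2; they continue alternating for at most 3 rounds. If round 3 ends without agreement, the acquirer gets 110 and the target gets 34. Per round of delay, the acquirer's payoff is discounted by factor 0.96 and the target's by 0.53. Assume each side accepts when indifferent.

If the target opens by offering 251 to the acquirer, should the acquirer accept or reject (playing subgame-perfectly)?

Accept

Round 3 (the target proposes): the acquirer gets 110 if talks fail, so the target offers 110 and keeps 290.
Round 2 (the acquirer proposes): the target can get 290 next round, worth 0.53 × 290 = 153.7 now; the acquirer offers that and keeps 246.3.
So by rejecting in round 1, the acquirer gets 246.3 next round, worth 0.96 × 246.3 = 236.448 now.
Offer 251 ≥ 236.448, so the acquirer accepts.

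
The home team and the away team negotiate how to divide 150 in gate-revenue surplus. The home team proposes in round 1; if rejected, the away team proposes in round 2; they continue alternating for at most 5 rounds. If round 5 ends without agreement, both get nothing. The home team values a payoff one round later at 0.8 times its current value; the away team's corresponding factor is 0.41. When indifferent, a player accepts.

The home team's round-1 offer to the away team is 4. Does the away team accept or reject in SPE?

Round 5 (the home team proposes): the away team will accept anything ≥ 0, so the home team offers 0 and keeps 150.
Round 4 (the away team proposes): the home team can get 150 next round, worth 0.8 × 150 = 120 now. The away team offers 120 and keeps 150 − 120 = 30.
Round 3 (the home team proposes): the away team can get 30 next round, worth 0.41 × 30 = 12.3 now. The home team offers 12.3 and keeps 150 − 12.3 = 137.7.
Round 2 (the away team proposes): the home team can get 137.7 next round, worth 0.8 × 137.7 = 110.16 now; the away team offers that and keeps 39.84.
So by rejecting in round 1, the away team gets 39.84 next round, worth 0.41 × 39.84 = 16.3344 now.
Offer 4 < 16.3344, so the away team rejects.

Reject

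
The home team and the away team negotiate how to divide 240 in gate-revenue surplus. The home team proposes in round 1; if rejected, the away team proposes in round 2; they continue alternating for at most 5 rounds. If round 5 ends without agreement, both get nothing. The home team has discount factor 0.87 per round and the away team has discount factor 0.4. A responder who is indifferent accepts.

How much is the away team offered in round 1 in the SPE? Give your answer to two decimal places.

16.82

Work backward from the last round.
Round 5 (the home team proposes): rejection yields 0 for the away team; the home team offers 0 and keeps 240.
Round 4 (the away team proposes): the home team can get 240 next round, worth 0.87 × 240 = 208.8 now. The away team offers 208.8 and keeps 240 − 208.8 = 31.2.
Round 3 (the home team proposes): the away team can get 31.2 next round, worth 0.4 × 31.2 = 12.48 now. The home team offers 12.48 and keeps 240 − 12.48 = 227.52.
Round 2 (the away team proposes): the home team can get 227.52 next round, worth 0.87 × 227.52 = 197.9424 now; the away team offers that and keeps 42.0576.
Round 1 (the home team proposes): the away team can get 42.0576 next round, worth 0.4 × 42.0576 = 16.82304 now, so the home team offers 16.82304, keeping 223.17696.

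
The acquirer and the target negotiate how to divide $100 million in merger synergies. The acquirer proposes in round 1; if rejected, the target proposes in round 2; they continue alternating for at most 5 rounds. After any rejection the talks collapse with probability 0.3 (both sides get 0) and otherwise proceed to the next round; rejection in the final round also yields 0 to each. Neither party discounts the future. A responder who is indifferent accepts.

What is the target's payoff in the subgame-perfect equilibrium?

31.29

Round 5 (the acquirer proposes): the target will accept anything ≥ 0, so the acquirer offers 0 and keeps 100.
Round 4 (the target proposes): rejecting gives the acquirer an expected 0.7 × 100 = 70; the target offers that and keeps 30.
Round 3 (the acquirer proposes): rejecting gives the target an expected 0.7 × 30 = 21. The acquirer offers 21 and keeps 100 − 21 = 79.
Round 2 (the target proposes): rejecting gives the acquirer an expected 0.7 × 79 = 55.3; the target offers that and keeps 44.7.
Round 1 (the acquirer proposes): rejecting gives the target an expected 0.7 × 44.7 = 31.29. The acquirer offers 31.29 and keeps 100 − 31.29 = 68.71.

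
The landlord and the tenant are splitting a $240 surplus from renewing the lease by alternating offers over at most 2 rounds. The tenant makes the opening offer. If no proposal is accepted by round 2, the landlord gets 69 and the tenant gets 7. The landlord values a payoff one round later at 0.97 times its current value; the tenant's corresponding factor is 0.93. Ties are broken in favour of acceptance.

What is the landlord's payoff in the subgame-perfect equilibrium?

Solve by backward induction from round 2.
Round 2 (the landlord proposes): the tenant gets 7 if talks fail, so the landlord offers 7 and keeps 233.
Round 1 (the tenant proposes): the landlord can get 233 next round, worth 0.97 × 233 = 226.01 now, so the tenant offers 226.01, keeping 13.99.

226.01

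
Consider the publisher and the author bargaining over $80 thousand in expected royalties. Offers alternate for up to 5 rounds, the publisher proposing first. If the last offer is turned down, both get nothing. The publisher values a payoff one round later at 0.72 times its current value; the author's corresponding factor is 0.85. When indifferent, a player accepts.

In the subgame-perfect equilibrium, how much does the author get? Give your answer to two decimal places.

30.69

Round 5 (the publisher proposes): rejection yields 0 for the author; the publisher offers 0 and keeps 80.
Round 4 (the author proposes): the publisher can get 80 next round, worth 0.72 × 80 = 57.6 now. The author offers 57.6 and keeps 80 − 57.6 = 22.4.
Round 3 (the publisher proposes): the author can get 22.4 next round, worth 0.85 × 22.4 = 19.04 now; the publisher offers that and keeps 60.96.
Round 2 (the author proposes): the publisher can get 60.96 next round, worth 0.72 × 60.96 = 43.8912 now, so the author offers 43.8912, keeping 36.1088.
Round 1 (the publisher proposes): the author can get 36.1088 next round, worth 0.85 × 36.1088 = 30.69248 now, so the publisher offers 30.69248, keeping 49.30752.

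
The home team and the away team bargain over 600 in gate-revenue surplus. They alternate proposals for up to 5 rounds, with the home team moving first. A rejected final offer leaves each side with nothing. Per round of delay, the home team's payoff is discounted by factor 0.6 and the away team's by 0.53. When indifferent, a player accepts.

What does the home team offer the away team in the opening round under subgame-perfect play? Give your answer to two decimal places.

Round 5 (the home team proposes): the away team will accept anything ≥ 0, so the home team offers 0 and keeps 600.
Round 4 (the away team proposes): the home team can get 600 next round, worth 0.6 × 600 = 360 now; the away team offers that and keeps 240.
Round 3 (the home team proposes): the away team can get 240 next round, worth 0.53 × 240 = 127.2 now, so the home team offers 127.2, keeping 472.8.
Round 2 (the away team proposes): the home team can get 472.8 next round, worth 0.6 × 472.8 = 283.68 now, so the away team offers 283.68, keeping 316.32.
Round 1 (the home team proposes): the away team can get 316.32 next round, worth 0.53 × 316.32 = 167.6496 now; the home team offers that and keeps 432.3504.

167.65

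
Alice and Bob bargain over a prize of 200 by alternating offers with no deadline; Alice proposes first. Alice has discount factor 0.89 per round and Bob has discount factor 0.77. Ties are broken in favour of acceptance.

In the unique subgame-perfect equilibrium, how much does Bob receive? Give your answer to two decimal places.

53.83

In a stationary SPE each proposer offers the other exactly their discounted continuation value.
If Alice keeps x when proposing and Bob keeps y when proposing, then x = 200 − 0.77y and y = 200 − 0.89x.
Solving: x = 200(1 − 0.77) / (1 − 0.89·0.77) = 46 / 0.3147 ≈ 146.1710.
Bob gets 200 − 146.1710 ≈ 53.8290.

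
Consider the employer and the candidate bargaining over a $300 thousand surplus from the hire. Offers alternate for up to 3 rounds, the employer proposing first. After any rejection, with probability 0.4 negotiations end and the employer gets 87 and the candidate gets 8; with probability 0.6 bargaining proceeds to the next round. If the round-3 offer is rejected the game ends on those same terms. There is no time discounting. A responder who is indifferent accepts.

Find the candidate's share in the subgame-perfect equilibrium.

By backward induction:
Round 3 (the employer proposes): the candidate gets 8 if talks fail, so the employer offers 8 and keeps 292.
Round 2 (the candidate proposes): rejecting gives the employer an expected 0.6 × 292 + 0.4 × 87 = 210; the candidate offers that and keeps 90.
Round 1 (the employer proposes): rejecting gives the candidate an expected 0.6 × 90 + 0.4 × 8 = 57.2; the employer offers that and keeps 242.8.

57.2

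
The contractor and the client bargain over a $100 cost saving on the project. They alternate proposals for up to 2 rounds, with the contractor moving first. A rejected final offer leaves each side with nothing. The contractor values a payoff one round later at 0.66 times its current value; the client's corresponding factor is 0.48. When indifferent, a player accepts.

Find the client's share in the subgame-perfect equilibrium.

48

Round 2 (the client proposes): the contractor will accept anything ≥ 0, so the client offers 0 and keeps 100.
Round 1 (the contractor proposes): the client can get 100 next round, worth 0.48 × 100 = 48 now; the contractor offers that and keeps 52.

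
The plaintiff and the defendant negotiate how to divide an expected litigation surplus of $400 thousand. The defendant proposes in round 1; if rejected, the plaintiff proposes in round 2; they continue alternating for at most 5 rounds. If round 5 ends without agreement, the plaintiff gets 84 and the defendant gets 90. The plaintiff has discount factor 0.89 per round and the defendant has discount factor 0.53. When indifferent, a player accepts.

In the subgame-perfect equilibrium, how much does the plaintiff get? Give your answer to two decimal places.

Round 5 (the defendant proposes): the plaintiff gets 84 if talks fail, so the defendant offers 84 and keeps 316.
Round 4 (the plaintiff proposes): the defendant can get 316 next round, worth 0.53 × 316 = 167.48 now; the plaintiff offers that and keeps 232.52.
Round 3 (the defendant proposes): the plaintiff can get 232.52 next round, worth 0.89 × 232.52 = 206.9428 now, so the defendant offers 206.9428, keeping 193.0572.
Round 2 (the plaintiff proposes): the defendant can get 193.0572 next round, worth 0.53 × 193.0572 = 102.320316 now, so the plaintiff offers 102.320316, keeping 297.679684.
Round 1 (the defendant proposes): the plaintiff can get 297.679684 next round, worth 0.89 × 297.679684 = 264.93491876 now. The defendant offers 264.93491876 and keeps 400 − 264.93491876 = 135.06508124.

264.93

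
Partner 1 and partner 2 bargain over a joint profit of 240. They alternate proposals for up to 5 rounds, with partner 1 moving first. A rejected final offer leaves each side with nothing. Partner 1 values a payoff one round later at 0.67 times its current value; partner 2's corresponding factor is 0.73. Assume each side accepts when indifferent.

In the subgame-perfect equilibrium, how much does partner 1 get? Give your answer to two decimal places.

Solve by backward induction from round 5.
Round 5 (partner 1 proposes): partner 2 will accept anything ≥ 0, so partner 1 offers 0 and keeps 240.
Round 4 (partner 2 proposes): partner 1 can get 240 next round, worth 0.67 × 240 = 160.8 now, so partner 2 offers 160.8, keeping 79.2.
Round 3 (partner 1 proposes): partner 2 can get 79.2 next round, worth 0.73 × 79.2 = 57.816 now; partner 1 offers that and keeps 182.184.
Round 2 (partner 2 proposes): partner 1 can get 182.184 next round, worth 0.67 × 182.184 = 122.06328 now, so partner 2 offers 122.06328, keeping 117.93672.
Round 1 (partner 1 proposes): partner 2 can get 117.93672 next round, worth 0.73 × 117.93672 = 86.0938056 now. Partner 1 offers 86.0938056 and keeps 240 − 86.0938056 = 153.9061944.

153.91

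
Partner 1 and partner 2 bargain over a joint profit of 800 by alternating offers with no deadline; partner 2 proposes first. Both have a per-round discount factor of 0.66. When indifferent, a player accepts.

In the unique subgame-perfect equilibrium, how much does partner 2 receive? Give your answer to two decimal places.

When partner 2 proposes, partner 1 accepts any offer worth at least 0.66 times what partner 1 would get by proposing next round; and vice versa.
This gives x = 800 − 0.66y and y = 800 − 0.66x, where x and y are each side's share when it proposes.
Hence (1 − 0.66·0.66)x = 800(1 − 0.66), i.e. 0.5644·x = 272.
x ≈ 481.9277; partner 1's share is 800 − x ≈ 318.0723.

481.93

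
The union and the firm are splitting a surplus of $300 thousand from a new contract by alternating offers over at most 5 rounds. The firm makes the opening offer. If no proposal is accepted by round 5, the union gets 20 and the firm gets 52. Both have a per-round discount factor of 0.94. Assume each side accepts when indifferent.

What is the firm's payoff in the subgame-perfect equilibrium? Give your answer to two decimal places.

252.51

By backward induction:
Round 5 (the firm proposes): the union gets 20 if talks fail, so the firm offers 20 and keeps 280.
Round 4 (the union proposes): the firm can get 280 next round, worth 0.94 × 280 = 263.2 now, so the union offers 263.2, keeping 36.8.
Round 3 (the firm proposes): the union can get 36.8 next round, worth 0.94 × 36.8 = 34.592 now. The firm offers 34.592 and keeps 300 − 34.592 = 265.408.
Round 2 (the union proposes): the firm can get 265.408 next round, worth 0.94 × 265.408 = 249.48352 now; the union offers that and keeps 50.51648.
Round 1 (the firm proposes): the union can get 50.51648 next round, worth 0.94 × 50.51648 = 47.4854912 now, so the firm offers 47.4854912, keeping 252.5145088.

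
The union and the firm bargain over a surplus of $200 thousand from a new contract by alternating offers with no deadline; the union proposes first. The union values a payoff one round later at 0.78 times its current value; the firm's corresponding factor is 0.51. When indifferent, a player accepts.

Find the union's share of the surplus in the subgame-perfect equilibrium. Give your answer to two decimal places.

162.74

Let x be the union's share when the union proposes and y be the firm's share when the firm proposes.
The firm accepts iff offered ≥ 0.51·y, so x = 200 − 0.51y. Symmetrically y = 200 − 0.78x.
Substituting: x = 200 − 0.51(200 − 0.78x), giving x(1 − 0.78·0.51) = 200(1 − 0.51).
So x = 200 × 0.49 / 0.6022 ≈ 162.7366, and the firm receives 200 − x ≈ 37.2634.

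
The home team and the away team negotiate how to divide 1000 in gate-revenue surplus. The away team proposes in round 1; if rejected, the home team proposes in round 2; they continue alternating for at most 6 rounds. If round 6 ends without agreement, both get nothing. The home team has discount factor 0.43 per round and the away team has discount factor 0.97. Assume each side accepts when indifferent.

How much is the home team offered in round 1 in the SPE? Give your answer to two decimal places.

93.09

Work backward from the last round.
Round 6 (the home team proposes): the away team will accept anything ≥ 0, so the home team offers 0 and keeps 1000.
Round 5 (the away team proposes): the home team can get 1000 next round, worth 0.43 × 1000 = 430 now, so the away team offers 430, keeping 570.
Round 4 (the home team proposes): the away team can get 570 next round, worth 0.97 × 570 = 552.9 now. The home team offers 552.9 and keeps 1000 − 552.9 = 447.1.
Round 3 (the away team proposes): the home team can get 447.1 next round, worth 0.43 × 447.1 = 192.253 now, so the away team offers 192.253, keeping 807.747.
Round 2 (the home team proposes): the away team can get 807.747 next round, worth 0.97 × 807.747 = 783.51459 now. The home team offers 783.51459 and keeps 1000 − 783.51459 = 216.48541.
Round 1 (the away team proposes): the home team can get 216.48541 next round, worth 0.43 × 216.48541 = 93.0887263 now, so the away team offers 93.0887263, keeping 906.9112737.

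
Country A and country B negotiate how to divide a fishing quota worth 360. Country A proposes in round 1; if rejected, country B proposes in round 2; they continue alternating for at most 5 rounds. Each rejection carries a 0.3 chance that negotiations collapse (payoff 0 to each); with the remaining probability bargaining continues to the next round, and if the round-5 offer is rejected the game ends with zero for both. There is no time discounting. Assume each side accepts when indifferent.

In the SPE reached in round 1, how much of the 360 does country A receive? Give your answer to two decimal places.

247.36

By backward induction:
Round 5 (country A proposes): rejection yields 0 for country B; country A offers 0 and keeps 360.
Round 4 (country B proposes): rejecting gives country A an expected 0.7 × 360 = 252. Country B offers 252 and keeps 360 − 252 = 108.
Round 3 (country A proposes): rejecting gives country B an expected 0.7 × 108 = 75.6. Country A offers 75.6 and keeps 360 − 75.6 = 284.4.
Round 2 (country B proposes): rejecting gives country A an expected 0.7 × 284.4 = 199.08, so country B offers 199.08, keeping 160.92.
Round 1 (country A proposes): rejecting gives country B an expected 0.7 × 160.92 = 112.644, so country A offers 112.644, keeping 247.356.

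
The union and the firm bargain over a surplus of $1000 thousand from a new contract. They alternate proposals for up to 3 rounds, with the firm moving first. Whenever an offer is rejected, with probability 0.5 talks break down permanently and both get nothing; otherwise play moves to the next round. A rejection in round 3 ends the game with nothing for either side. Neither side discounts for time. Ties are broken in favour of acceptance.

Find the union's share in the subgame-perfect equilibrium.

250

Round 3 (the firm proposes): rejection yields 0 for the union; the firm offers 0 and keeps 1000.
Round 2 (the union proposes): rejecting gives the firm an expected 0.5 × 1000 = 500; the union offers that and keeps 500.
Round 1 (the firm proposes): rejecting gives the union an expected 0.5 × 500 = 250; the firm offers that and keeps 750.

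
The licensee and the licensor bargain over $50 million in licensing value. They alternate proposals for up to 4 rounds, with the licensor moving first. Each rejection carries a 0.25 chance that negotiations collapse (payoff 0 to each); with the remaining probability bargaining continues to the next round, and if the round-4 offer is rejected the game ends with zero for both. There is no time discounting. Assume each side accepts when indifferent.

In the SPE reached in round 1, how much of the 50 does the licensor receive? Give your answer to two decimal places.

Round 4 (the licensee proposes): rejection yields 0 for the licensor; the licensee offers 0 and keeps 50.
Round 3 (the licensor proposes): rejecting gives the licensee an expected 0.75 × 50 = 37.5. The licensor offers 37.5 and keeps 50 − 37.5 = 12.5.
Round 2 (the licensee proposes): rejecting gives the licensor an expected 0.75 × 12.5 = 9.375. The licensee offers 9.375 and keeps 50 − 9.375 = 40.625.
Round 1 (the licensor proposes): rejecting gives the licensee an expected 0.75 × 40.625 = 30.46875; the licensor offers that and keeps 19.53125.

19.53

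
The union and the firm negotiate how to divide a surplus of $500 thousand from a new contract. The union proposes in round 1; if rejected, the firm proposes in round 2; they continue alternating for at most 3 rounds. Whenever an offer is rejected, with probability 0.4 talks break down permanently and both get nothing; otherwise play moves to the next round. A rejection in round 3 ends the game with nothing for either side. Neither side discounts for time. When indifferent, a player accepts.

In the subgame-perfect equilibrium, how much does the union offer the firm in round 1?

120

By backward induction:
Round 3 (the union proposes): rejection yields 0 for the firm; the union offers 0 and keeps 500.
Round 2 (the firm proposes): rejecting gives the union an expected 0.6 × 500 = 300, so the firm offers 300, keeping 200.
Round 1 (the union proposes): rejecting gives the firm an expected 0.6 × 200 = 120; the union offers that and keeps 380.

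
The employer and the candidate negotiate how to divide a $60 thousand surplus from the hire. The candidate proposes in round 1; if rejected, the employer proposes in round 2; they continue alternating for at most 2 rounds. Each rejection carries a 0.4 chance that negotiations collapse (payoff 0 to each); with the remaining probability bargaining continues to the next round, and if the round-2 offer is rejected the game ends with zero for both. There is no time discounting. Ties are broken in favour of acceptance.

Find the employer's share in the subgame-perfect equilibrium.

Round 2 (the employer proposes): rejection yields 0 for the candidate; the employer offers 0 and keeps 60.
Round 1 (the candidate proposes): rejecting gives the employer an expected 0.6 × 60 = 36, so the candidate offers 36, keeping 24.

36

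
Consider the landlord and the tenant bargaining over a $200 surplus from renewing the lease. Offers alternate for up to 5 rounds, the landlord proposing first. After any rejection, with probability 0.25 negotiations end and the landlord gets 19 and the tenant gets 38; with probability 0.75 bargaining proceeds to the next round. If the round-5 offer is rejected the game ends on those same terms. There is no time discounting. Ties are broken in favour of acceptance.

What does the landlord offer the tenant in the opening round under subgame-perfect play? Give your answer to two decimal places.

By backward induction:
Round 5 (the landlord proposes): the tenant gets 38 if talks fail, so the landlord offers 38 and keeps 162.
Round 4 (the tenant proposes): rejecting gives the landlord an expected 0.75 × 162 + 0.25 × 19 = 126.25. The tenant offers 126.25 and keeps 200 − 126.25 = 73.75.
Round 3 (the landlord proposes): rejecting gives the tenant an expected 0.75 × 73.75 + 0.25 × 38 = 64.8125. The landlord offers 64.8125 and keeps 200 − 64.8125 = 135.1875.
Round 2 (the tenant proposes): rejecting gives the landlord an expected 0.75 × 135.1875 + 0.25 × 19 = 106.140625. The tenant offers 106.140625 and keeps 200 − 106.140625 = 93.859375.
Round 1 (the landlord proposes): rejecting gives the tenant an expected 0.75 × 93.859375 + 0.25 × 38 = 79.89453125, so the landlord offers 79.89453125, keeping 120.10546875.

79.89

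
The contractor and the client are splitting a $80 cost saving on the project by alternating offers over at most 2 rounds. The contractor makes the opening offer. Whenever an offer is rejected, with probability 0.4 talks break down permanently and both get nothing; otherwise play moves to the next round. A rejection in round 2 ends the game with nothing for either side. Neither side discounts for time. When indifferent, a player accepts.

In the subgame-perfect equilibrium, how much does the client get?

Round 2 (the client proposes): the contractor will accept anything ≥ 0, so the client offers 0 and keeps 80.
Round 1 (the contractor proposes): rejecting gives the client an expected 0.6 × 80 = 48, so the contractor offers 48, keeping 32.

48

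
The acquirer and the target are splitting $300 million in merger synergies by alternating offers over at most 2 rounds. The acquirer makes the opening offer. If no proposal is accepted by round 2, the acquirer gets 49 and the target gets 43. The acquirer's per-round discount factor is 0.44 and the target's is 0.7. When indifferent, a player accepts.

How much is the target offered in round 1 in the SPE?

Solve by backward induction from round 2.
Round 2 (the target proposes): the acquirer gets 49 if talks fail, so the target offers 49 and keeps 251.
Round 1 (the acquirer proposes): the target can get 251 next round, worth 0.7 × 251 = 175.7 now. The acquirer offers 175.7 and keeps 300 − 175.7 = 124.3.

175.7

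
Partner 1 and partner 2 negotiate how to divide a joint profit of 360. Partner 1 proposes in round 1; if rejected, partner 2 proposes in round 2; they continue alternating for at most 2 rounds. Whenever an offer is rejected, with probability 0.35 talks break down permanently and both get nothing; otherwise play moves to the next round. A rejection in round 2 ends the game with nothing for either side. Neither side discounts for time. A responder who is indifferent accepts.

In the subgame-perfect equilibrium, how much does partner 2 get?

By backward induction:
Round 2 (partner 2 proposes): partner 1 will accept anything ≥ 0, so partner 2 offers 0 and keeps 360.
Round 1 (partner 1 proposes): rejecting gives partner 2 an expected 0.65 × 360 = 234; partner 1 offers that and keeps 126.

234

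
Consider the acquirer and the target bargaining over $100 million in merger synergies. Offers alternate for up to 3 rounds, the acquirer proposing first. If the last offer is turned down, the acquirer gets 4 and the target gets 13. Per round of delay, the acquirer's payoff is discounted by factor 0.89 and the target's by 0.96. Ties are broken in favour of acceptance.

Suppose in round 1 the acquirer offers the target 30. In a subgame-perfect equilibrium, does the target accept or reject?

Work out the target's continuation value if the offer is rejected.
Round 3 (the acquirer proposes): the target gets 13 if talks fail, so the acquirer offers 13 and keeps 87.
Round 2 (the target proposes): the acquirer can get 87 next round, worth 0.89 × 87 = 77.43 now, so the target offers 77.43, keeping 22.57.
So by rejecting in round 1, the target gets 22.57 next round, worth 0.96 × 22.57 = 21.6672 now.
Offer 30 ≥ 21.6672, so the target accepts.

Accept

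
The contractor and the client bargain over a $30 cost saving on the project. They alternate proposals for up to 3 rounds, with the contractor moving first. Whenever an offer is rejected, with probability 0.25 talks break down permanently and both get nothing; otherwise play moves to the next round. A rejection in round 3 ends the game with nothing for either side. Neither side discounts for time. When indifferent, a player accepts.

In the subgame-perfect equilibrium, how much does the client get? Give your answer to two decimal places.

Round 3 (the contractor proposes): the client will accept anything ≥ 0, so the contractor offers 0 and keeps 30.
Round 2 (the client proposes): rejecting gives the contractor an expected 0.75 × 30 = 22.5, so the client offers 22.5, keeping 7.5.
Round 1 (the contractor proposes): rejecting gives the client an expected 0.75 × 7.5 = 5.625, so the contractor offers 5.625, keeping 24.375.

5.63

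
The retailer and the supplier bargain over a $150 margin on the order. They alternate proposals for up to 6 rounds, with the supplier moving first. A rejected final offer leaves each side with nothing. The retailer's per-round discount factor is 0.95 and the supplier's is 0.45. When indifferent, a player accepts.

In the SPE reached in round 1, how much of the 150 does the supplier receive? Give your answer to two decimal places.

12.08

Round 6 (the retailer proposes): rejection yields 0 for the supplier; the retailer offers 0 and keeps 150.
Round 5 (the supplier proposes): the retailer can get 150 next round, worth 0.95 × 150 = 142.5 now; the supplier offers that and keeps 7.5.
Round 4 (the retailer proposes): the supplier can get 7.5 next round, worth 0.45 × 7.5 = 3.375 now, so the retailer offers 3.375, keeping 146.625.
Round 3 (the supplier proposes): the retailer can get 146.625 next round, worth 0.95 × 146.625 = 139.29375 now, so the supplier offers 139.29375, keeping 10.70625.
Round 2 (the retailer proposes): the supplier can get 10.70625 next round, worth 0.45 × 10.70625 = 4.8178125 now. The retailer offers 4.8178125 and keeps 150 − 4.8178125 = 145.1821875.
Round 1 (the supplier proposes): the retailer can get 145.1821875 next round, worth 0.95 × 145.1821875 = 137.923078125 now; the supplier offers that and keeps 12.076921875.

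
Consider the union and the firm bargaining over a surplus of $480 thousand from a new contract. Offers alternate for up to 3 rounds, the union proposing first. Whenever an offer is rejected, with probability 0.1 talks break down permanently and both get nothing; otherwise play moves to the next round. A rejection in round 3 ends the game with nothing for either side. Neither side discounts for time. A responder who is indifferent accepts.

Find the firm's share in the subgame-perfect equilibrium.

By backward induction:
Round 3 (the union proposes): the firm will accept anything ≥ 0, so the union offers 0 and keeps 480.
Round 2 (the firm proposes): rejecting gives the union an expected 0.9 × 480 = 432, so the firm offers 432, keeping 48.
Round 1 (the union proposes): rejecting gives the firm an expected 0.9 × 48 = 43.2. The union offers 43.2 and keeps 480 − 43.2 = 436.8.

43.2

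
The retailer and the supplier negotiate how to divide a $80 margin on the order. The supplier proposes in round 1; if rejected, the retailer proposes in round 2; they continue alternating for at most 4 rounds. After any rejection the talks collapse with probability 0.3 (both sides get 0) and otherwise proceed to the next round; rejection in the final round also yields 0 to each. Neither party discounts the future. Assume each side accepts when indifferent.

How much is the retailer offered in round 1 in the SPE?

Round 4 (the retailer proposes): the supplier will accept anything ≥ 0, so the retailer offers 0 and keeps 80.
Round 3 (the supplier proposes): rejecting gives the retailer an expected 0.7 × 80 = 56; the supplier offers that and keeps 24.
Round 2 (the retailer proposes): rejecting gives the supplier an expected 0.7 × 24 = 16.8. The retailer offers 16.8 and keeps 80 − 16.8 = 63.2.
Round 1 (the supplier proposes): rejecting gives the retailer an expected 0.7 × 63.2 = 44.24, so the supplier offers 44.24, keeping 35.76.

44.24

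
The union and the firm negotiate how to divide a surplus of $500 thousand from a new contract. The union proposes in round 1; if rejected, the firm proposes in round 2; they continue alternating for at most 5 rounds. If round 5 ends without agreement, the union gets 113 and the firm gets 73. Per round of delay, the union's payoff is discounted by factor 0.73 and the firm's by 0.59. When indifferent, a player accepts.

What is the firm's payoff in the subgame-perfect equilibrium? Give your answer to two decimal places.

Round 5 (the union proposes): the firm gets 73 if talks fail, so the union offers 73 and keeps 427.
Round 4 (the firm proposes): the union can get 427 next round, worth 0.73 × 427 = 311.71 now. The firm offers 311.71 and keeps 500 − 311.71 = 188.29.
Round 3 (the union proposes): the firm can get 188.29 next round, worth 0.59 × 188.29 = 111.0911 now; the union offers that and keeps 388.9089.
Round 2 (the firm proposes): the union can get 388.9089 next round, worth 0.73 × 388.9089 = 283.903497 now; the firm offers that and keeps 216.096503.
Round 1 (the union proposes): the firm can get 216.096503 next round, worth 0.59 × 216.096503 = 127.49693677 now; the union offers that and keeps 372.50306323.

127.50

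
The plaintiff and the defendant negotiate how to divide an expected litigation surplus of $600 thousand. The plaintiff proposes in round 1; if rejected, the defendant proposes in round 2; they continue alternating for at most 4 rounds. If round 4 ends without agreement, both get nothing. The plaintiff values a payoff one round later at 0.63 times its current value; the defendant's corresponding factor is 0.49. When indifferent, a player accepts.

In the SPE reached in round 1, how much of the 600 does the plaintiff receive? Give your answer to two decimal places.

400.46

Solve by backward induction from round 4.
Round 4 (the defendant proposes): the plaintiff will accept anything ≥ 0, so the defendant offers 0 and keeps 600.
Round 3 (the plaintiff proposes): the defendant can get 600 next round, worth 0.49 × 600 = 294 now; the plaintiff offers that and keeps 306.
Round 2 (the defendant proposes): the plaintiff can get 306 next round, worth 0.63 × 306 = 192.78 now. The defendant offers 192.78 and keeps 600 − 192.78 = 407.22.
Round 1 (the plaintiff proposes): the defendant can get 407.22 next round, worth 0.49 × 407.22 = 199.5378 now, so the plaintiff offers 199.5378, keeping 400.4622.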